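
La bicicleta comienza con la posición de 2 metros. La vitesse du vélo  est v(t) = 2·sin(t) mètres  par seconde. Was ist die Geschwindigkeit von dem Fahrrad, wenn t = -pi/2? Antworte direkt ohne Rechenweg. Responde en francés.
v(-pi/2) = -2.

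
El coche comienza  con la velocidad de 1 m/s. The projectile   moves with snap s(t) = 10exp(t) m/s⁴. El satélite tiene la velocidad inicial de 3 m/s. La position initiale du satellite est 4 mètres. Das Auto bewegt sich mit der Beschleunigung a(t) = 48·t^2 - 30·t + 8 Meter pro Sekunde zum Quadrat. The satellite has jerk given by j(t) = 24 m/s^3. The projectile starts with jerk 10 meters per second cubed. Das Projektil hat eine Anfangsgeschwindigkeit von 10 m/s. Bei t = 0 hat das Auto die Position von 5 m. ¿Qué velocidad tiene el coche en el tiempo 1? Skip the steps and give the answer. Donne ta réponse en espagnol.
v(1) = 10.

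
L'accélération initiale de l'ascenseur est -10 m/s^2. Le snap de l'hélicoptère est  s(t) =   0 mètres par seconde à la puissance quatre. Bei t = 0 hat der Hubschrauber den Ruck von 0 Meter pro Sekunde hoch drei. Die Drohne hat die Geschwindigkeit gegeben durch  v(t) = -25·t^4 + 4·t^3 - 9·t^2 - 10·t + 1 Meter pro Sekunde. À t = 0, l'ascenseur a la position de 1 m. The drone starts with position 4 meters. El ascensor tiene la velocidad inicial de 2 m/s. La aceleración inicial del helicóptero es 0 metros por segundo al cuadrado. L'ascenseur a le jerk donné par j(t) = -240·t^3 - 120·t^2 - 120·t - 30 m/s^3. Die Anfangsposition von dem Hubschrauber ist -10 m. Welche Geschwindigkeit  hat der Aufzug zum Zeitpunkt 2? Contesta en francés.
En partant du jerk j(t) = -240·t^3 - 120·t^2 - 120·t - 30, nous prenons 2 intégrales. En intégrant le jerk et en utilisant la condition initiale a(0) = -10, nous obtenons a(t) = -60·t^4 - 40·t^3 - 60·t^2 - 30·t - 10. En intégrant l'accélération et en utilisant la condition initiale v(0) = 2, nous obtenons v(t) = -12·t^5 - 10·t^4 - 20·t^3 - 15·t^2 - 10·t + 2. De l'équation de la vitesse v(t) = -12·t^5 - 10·t^4 - 20·t^3 - 15·t^2 - 10·t + 2, nous substituons t = 2 pour obtenir v = -782.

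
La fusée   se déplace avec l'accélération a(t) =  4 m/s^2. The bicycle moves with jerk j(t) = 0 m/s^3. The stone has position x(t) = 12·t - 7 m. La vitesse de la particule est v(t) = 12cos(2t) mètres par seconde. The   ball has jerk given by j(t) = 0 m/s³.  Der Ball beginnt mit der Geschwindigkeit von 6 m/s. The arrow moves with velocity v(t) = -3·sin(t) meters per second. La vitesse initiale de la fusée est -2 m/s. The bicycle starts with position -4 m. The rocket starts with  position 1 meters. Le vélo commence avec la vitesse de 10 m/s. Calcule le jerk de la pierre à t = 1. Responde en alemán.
Wir müssen unsere Gleichung für die Position x(t) = 12·t - 7 3-mal ableiten. Durch Ableiten von der Position erhalten wir die Geschwindigkeit: v(t) = 12. Durch Ableiten von der Geschwindigkeit erhalten wir die Beschleunigung: a(t) = 0. Mit d/dt von a(t) finden wir j(t) = 0. Mit j(t) = 0 und Einsetzen von t = 1, finden wir j = 0.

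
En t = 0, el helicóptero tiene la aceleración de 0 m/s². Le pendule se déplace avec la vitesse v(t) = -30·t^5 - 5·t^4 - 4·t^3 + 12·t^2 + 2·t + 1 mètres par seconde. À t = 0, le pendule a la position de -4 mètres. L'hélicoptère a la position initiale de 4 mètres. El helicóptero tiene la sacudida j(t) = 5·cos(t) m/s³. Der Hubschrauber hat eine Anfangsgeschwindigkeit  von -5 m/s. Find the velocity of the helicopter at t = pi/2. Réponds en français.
Nous devons trouver l'intégrale de notre équation du jerk j(t) = 5·cos(t) 2 fois. La primitive du jerk, avec a(0) = 0, donne l'accélération: a(t) = 5·sin(t). L'intégrale de l'accélération est la vitesse. En utilisant v(0) = -5, nous obtenons v(t) = -5·cos(t). Nous avons la vitesse v(t) = -5·cos(t). En substituant t = pi/2: v(pi/2) = 0.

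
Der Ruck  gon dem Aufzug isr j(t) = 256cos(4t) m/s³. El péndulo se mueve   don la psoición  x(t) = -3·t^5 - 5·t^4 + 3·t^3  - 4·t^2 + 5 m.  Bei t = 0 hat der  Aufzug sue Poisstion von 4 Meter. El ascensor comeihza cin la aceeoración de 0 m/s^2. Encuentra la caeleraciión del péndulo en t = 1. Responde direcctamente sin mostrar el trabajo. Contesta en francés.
À t = 1, a = -110.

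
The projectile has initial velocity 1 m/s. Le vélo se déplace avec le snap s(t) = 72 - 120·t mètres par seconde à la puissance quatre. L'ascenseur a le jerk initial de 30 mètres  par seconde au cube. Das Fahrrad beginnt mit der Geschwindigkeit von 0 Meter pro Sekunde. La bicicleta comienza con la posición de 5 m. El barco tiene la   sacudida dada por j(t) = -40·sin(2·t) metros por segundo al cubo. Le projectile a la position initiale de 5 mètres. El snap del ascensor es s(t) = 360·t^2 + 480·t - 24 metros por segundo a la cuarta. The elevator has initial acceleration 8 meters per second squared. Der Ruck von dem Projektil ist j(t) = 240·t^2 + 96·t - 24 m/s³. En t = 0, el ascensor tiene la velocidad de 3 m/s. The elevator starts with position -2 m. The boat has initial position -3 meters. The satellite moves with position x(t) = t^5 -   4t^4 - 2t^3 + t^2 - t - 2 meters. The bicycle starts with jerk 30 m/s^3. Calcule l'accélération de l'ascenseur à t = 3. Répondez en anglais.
Starting from snap s(t) = 360·t^2 + 480·t - 24, we take 2 integrals. The integral of snap is jerk. Using j(0) = 30, we get j(t) = 120·t^3 + 240·t^2 - 24·t + 30. Integrating jerk and using the initial condition a(0) = 8, we get a(t) = 30·t^4 + 80·t^3 - 12·t^2 + 30·t + 8. From the given acceleration equation a(t) = 30·t^4 + 80·t^3 - 12·t^2 + 30·t + 8, we substitute t = 3 to get a = 4580.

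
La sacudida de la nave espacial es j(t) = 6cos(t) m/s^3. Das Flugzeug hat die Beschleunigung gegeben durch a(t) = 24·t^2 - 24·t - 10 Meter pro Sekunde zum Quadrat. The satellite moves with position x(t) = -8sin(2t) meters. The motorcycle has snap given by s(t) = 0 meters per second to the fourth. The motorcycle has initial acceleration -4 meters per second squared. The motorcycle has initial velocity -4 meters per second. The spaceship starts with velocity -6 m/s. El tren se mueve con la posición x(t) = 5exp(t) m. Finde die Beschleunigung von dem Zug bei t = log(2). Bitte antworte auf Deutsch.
Wir müssen unsere Gleichung für die Position x(t) = 5·exp(t) 2-mal ableiten. Die Ableitung von der Position ergibt die Geschwindigkeit: v(t) = 5·exp(t). Mit d/dt von v(t) finden wir a(t) = 5·exp(t). Aus der Gleichung für die Beschleunigung a(t) = 5·exp(t), setzen wir t = log(2) ein und erhalten a = 10.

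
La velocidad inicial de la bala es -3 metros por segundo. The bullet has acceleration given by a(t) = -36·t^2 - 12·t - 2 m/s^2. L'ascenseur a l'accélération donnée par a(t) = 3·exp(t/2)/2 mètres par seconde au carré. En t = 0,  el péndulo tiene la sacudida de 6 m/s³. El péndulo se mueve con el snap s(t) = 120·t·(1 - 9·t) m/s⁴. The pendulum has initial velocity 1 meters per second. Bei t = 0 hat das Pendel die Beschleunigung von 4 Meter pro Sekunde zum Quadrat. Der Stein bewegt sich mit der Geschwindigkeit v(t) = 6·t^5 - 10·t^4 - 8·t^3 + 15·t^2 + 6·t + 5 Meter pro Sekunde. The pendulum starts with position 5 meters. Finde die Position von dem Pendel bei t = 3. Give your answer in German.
Um dies zu lösen, müssen wir 4 Stammfunktionen unserer Gleichung für den Snap s(t) = 120·t·(1 - 9·t) finden. Das Integral von dem Snap ist der Ruck. Mit j(0) = 6 erhalten wir j(t) = -360·t^3 + 60·t^2 + 6. Die Stammfunktion von dem Ruck ist die Beschleunigung. Mit a(0) = 4 erhalten wir a(t) = -90·t^4 + 20·t^3 + 6·t + 4. Die Stammfunktion von der Beschleunigung, mit v(0) = 1, ergibt die Geschwindigkeit: v(t) = -18·t^5 + 5·t^4 + 3·t^2 + 4·t + 1. Das Integral von der Geschwindigkeit, mit x(0) = 5, ergibt die Position: x(t) = -3·t^6 + t^5 + t^3 + 2·t^2 + t + 5. Mit x(t) = -3·t^6 + t^5 + t^3 + 2·t^2 + t + 5 und Einsetzen von t = 3, finden wir x = -1891.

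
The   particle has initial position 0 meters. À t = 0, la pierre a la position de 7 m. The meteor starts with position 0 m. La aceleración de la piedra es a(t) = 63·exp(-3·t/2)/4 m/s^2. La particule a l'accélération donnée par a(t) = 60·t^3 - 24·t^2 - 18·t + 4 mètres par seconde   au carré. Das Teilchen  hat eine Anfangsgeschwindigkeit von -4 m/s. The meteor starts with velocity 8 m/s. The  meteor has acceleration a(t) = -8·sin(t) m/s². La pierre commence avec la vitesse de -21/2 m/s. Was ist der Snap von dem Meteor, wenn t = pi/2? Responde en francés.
Nous devons dériver notre équation de l'accélération a(t) = -8·sin(t) 2 fois. En dérivant l'accélération, nous obtenons le jerk: j(t) = -8·cos(t). La dérivée du jerk donne le snap: s(t) = 8·sin(t). Nous avons le snap s(t) = 8·sin(t). En substituant t = pi/2: s(pi/2) = 8.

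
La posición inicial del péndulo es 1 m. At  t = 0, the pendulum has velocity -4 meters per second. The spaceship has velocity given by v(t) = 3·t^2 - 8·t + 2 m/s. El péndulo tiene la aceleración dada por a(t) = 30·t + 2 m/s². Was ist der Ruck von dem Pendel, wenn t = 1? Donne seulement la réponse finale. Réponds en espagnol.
En t = 1, j = 30.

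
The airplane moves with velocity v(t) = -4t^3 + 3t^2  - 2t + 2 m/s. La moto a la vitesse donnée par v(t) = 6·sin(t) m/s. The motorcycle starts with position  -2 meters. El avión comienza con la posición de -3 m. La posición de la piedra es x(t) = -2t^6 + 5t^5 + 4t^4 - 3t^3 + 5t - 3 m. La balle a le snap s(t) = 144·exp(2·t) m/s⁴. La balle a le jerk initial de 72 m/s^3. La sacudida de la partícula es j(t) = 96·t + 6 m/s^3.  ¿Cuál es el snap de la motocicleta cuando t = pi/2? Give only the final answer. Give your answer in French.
Le snap à t = pi/2 est s = 0.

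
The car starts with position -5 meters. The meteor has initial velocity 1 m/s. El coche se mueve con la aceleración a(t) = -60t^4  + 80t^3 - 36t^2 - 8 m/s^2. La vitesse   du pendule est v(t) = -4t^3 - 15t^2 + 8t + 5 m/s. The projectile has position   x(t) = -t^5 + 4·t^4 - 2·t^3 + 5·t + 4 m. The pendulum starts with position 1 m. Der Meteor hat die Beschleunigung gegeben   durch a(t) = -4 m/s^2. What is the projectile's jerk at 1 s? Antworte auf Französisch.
En partant de la position x(t) = -t^5 + 4·t^4 - 2·t^3 + 5·t + 4, nous prenons 3 dérivées. En prenant d/dt de x(t), nous trouvons v(t) = -5·t^4 + 16·t^3 - 6·t^2 + 5. En prenant d/dt de v(t), nous trouvons a(t) = -20·t^3 + 48·t^2 - 12·t. En dérivant l'accélération, nous obtenons le jerk: j(t) = -60·t^2 + 96·t - 12. Nous avons le jerk j(t) = -60·t^2 + 96·t - 12. En substituant t = 1: j(1) = 24.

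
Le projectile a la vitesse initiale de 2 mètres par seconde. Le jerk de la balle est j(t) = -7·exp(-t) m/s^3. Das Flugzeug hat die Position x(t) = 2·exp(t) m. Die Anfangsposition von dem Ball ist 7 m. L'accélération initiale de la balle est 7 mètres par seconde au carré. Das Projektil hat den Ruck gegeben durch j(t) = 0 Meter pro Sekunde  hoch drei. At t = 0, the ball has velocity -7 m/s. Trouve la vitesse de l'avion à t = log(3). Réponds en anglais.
To solve this, we need to take 1 derivative of our position equation x(t) = 2·exp(t). Differentiating position, we get velocity: v(t) = 2·exp(t). We have velocity v(t) = 2·exp(t). Substituting t = log(3): v(log(3)) = 6.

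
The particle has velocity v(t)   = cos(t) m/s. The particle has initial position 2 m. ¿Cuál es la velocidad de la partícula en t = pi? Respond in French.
Nous avons la vitesse v(t) = cos(t). En substituant t = pi: v(pi) = -1.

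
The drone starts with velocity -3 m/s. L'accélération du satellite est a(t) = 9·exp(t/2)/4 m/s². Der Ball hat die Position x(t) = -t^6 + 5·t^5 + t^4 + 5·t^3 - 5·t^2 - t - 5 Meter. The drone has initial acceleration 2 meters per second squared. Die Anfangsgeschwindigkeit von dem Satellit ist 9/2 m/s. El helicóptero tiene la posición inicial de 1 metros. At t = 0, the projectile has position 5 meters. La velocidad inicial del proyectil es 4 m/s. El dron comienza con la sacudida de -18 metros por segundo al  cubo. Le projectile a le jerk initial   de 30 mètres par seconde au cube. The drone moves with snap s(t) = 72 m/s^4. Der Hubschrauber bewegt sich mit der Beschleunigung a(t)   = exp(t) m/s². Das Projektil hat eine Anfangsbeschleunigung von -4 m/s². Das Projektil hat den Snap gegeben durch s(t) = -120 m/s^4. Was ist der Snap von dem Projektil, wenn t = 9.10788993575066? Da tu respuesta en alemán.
Wir haben den Snap s(t) = -120. Durch Einsetzen von t = 9.10788993575066: s(9.10788993575066) = -120.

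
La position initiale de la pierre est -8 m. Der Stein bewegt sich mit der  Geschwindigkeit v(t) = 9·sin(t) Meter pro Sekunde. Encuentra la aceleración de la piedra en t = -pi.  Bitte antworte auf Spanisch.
Debemos derivar nuestra ecuación de la velocidad v(t) = 9·sin(t) 1 vez. Derivando la velocidad, obtenemos la aceleración: a(t) = 9·cos(t). De la ecuación de la aceleración a(t) = 9·cos(t), sustituimos t = -pi para obtener a = -9.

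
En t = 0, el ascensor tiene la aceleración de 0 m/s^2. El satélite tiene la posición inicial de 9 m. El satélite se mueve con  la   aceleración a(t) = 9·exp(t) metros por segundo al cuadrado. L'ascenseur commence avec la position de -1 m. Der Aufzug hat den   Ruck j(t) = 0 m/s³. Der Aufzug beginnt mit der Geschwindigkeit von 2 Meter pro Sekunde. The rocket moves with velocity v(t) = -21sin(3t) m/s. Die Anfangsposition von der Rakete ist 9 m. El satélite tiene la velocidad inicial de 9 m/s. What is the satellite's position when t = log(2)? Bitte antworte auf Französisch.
Nous devons trouver la primitive de notre équation de l'accélération a(t) = 9·exp(t) 2 fois. La primitive de l'accélération, avec v(0) = 9, donne la vitesse: v(t) = 9·exp(t). La primitive de la vitesse, avec x(0) = 9, donne la position: x(t) = 9·exp(t). En utilisant x(t) = 9·exp(t) et en substituant t = log(2), nous trouvons x = 18.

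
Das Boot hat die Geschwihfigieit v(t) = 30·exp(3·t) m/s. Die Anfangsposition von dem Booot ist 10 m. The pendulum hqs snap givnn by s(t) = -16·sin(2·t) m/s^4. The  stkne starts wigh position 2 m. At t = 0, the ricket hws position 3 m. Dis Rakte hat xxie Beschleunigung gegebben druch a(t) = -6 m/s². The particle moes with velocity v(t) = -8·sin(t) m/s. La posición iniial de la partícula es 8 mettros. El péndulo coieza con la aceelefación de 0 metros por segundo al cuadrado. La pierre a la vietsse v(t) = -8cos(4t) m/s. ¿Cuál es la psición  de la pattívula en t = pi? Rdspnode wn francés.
Nous devons intégrer notre équation de la vitesse v(t) = -8·sin(t) 1 fois. En intégrant la vitesse et en utilisant la condition initiale x(0) = 8, nous obtenons x(t) = 8·cos(t). Nous avons la position x(t) = 8·cos(t). En substituant t = pi: x(pi) = -8.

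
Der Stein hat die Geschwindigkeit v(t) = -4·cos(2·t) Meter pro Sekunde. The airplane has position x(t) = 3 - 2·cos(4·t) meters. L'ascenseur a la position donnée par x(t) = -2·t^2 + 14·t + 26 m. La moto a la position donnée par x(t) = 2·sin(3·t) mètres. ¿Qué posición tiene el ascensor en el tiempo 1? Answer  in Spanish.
Tenemos la posición x(t) = -2·t^2 + 14·t + 26. Sustituyendo t = 1: x(1) = 38.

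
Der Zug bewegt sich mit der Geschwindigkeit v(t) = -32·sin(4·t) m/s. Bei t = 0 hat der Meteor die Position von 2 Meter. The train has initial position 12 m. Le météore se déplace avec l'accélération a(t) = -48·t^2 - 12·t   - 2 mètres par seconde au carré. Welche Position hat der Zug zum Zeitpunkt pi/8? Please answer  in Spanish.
Necesitamos integrar nuestra ecuación de la velocidad v(t) = -32·sin(4·t) 1 vez. Tomando ∫v(t)dt y aplicando x(0) = 12, encontramos x(t) = 8·cos(4·t) + 4. De la ecuación de la posición x(t) = 8·cos(4·t) + 4, sustituimos t = pi/8 para obtener x = 4.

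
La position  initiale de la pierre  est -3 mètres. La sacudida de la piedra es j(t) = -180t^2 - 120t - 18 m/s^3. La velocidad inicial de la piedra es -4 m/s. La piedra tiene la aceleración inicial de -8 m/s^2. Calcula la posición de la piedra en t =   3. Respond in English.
We need to integrate our jerk equation j(t) = -180·t^2 - 120·t - 18 3 times. Finding the integral of j(t) and using a(0) = -8: a(t) = -60·t^3 - 60·t^2 - 18·t - 8. Taking ∫a(t)dt and applying v(0) = -4, we find v(t) = -15·t^4 - 20·t^3 - 9·t^2 - 8·t - 4. Integrating velocity and using the initial condition x(0) = -3, we get x(t) = -3·t^5 - 5·t^4 - 3·t^3 - 4·t^2 - 4·t - 3. We have position x(t) = -3·t^5 - 5·t^4 - 3·t^3 - 4·t^2 - 4·t - 3. Substituting t = 3: x(3) = -1266.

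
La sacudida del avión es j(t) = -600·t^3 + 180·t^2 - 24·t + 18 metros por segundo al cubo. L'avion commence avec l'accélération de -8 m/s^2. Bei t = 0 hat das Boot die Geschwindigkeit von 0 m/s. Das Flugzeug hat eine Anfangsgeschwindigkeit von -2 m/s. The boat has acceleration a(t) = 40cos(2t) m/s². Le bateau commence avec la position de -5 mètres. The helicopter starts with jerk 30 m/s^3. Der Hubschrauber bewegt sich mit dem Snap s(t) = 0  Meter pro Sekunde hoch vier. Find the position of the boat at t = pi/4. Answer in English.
Starting from acceleration a(t) = 40·cos(2·t), we take 2 integrals. The integral of acceleration is velocity. Using v(0) = 0, we get v(t) = 20·sin(2·t). Integrating velocity and using the initial condition x(0) = -5, we get x(t) = 5 - 10·cos(2·t). Using x(t) = 5 - 10·cos(2·t) and substituting t = pi/4, we find x = 5.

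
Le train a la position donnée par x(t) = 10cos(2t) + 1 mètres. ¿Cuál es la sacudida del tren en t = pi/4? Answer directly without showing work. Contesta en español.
La respuesta es 80.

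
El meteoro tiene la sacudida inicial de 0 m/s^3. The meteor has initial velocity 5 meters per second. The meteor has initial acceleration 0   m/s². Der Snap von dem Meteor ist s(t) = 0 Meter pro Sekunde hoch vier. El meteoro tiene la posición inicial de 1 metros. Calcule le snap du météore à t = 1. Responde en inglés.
From the given snap equation s(t) = 0, we substitute t = 1 to get s = 0.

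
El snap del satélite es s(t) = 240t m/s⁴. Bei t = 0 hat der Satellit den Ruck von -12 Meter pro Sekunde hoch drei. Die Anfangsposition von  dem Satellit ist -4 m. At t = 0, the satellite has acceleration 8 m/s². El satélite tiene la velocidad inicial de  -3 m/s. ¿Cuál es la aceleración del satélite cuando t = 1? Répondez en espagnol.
Debemos encontrar la antiderivada de nuestra ecuación del snap s(t) = 240·t 2 veces. La integral del snap, con j(0) = -12, da la sacudida: j(t) = 120·t^2 - 12. La antiderivada de la sacudida es la aceleración. Usando a(0) = 8, obtenemos a(t) = 40·t^3 - 12·t + 8. Tenemos la aceleración a(t) = 40·t^3 - 12·t + 8. Sustituyendo t = 1: a(1) = 36.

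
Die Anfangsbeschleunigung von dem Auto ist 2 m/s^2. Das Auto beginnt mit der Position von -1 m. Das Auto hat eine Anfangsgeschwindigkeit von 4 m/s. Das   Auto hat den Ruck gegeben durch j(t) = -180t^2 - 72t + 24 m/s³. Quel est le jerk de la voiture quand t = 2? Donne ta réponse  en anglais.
Using j(t) = -180·t^2 - 72·t + 24 and substituting t = 2, we find j = -840.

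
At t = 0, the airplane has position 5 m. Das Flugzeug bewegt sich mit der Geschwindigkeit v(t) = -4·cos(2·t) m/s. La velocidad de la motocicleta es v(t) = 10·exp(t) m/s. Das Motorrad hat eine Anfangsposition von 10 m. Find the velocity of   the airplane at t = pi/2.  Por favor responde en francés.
De l'équation de la vitesse v(t) = -4·cos(2·t), nous substituons t = pi/2 pour obtenir v = 4.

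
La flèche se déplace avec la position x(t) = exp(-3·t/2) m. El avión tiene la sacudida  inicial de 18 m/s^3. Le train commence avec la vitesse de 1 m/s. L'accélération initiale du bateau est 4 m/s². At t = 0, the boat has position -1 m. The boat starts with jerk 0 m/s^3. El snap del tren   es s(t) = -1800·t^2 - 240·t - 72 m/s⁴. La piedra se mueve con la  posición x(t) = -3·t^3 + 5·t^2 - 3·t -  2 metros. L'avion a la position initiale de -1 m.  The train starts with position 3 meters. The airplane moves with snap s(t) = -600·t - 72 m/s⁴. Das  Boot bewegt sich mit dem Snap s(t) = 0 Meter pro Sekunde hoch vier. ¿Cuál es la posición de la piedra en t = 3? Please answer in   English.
From the given position equation x(t) = -3·t^3 + 5·t^2 - 3·t - 2, we substitute t = 3 to get x = -47.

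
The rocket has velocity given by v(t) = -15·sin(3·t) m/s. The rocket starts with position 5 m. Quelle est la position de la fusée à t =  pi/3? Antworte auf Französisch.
Pour résoudre ceci, nous devons prendre 1 intégrale de notre équation de la vitesse v(t) = -15·sin(3·t). En intégrant la vitesse et en utilisant la condition initiale x(0) = 5, nous obtenons x(t) = 5·cos(3·t). Nous avons la position x(t) = 5·cos(3·t). En substituant t = pi/3: x(pi/3) = -5.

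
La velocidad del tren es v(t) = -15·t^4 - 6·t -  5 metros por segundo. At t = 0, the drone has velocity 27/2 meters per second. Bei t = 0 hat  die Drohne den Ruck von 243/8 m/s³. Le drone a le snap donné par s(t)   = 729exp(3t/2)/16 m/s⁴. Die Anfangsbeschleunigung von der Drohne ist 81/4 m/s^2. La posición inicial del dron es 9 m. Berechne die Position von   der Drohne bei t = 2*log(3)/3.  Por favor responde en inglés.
To solve this, we need to take 4 antiderivatives of our snap equation s(t) = 729·exp(3·t/2)/16. Taking ∫s(t)dt and applying j(0) = 243/8, we find j(t) = 243·exp(3·t/2)/8. The integral of jerk, with a(0) = 81/4, gives acceleration: a(t) = 81·exp(3·t/2)/4. The antiderivative of acceleration, with v(0) = 27/2, gives velocity: v(t) = 27·exp(3·t/2)/2. The antiderivative of velocity, with x(0) = 9, gives position: x(t) = 9·exp(3·t/2). From the given position equation x(t) = 9·exp(3·t/2), we substitute t = 2*log(3)/3 to get x = 27.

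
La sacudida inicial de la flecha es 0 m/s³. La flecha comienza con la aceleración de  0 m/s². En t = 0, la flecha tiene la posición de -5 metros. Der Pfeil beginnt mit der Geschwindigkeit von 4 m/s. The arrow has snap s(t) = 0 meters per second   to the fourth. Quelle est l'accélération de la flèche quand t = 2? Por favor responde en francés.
En partant du snap s(t) = 0, nous prenons 2 intégrales. L'intégrale du snap, avec j(0) = 0, donne le jerk: j(t) = 0. En prenant ∫j(t)dt et en appliquant a(0) = 0, nous trouvons a(t) = 0. De l'équation de l'accélération a(t) = 0, nous substituons t = 2 pour obtenir a = 0.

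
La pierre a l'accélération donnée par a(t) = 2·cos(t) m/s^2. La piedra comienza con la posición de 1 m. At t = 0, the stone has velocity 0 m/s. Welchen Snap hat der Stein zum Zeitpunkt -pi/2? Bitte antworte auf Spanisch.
Partiendo de la aceleración a(t) = 2·cos(t), tomamos 2 derivadas. La derivada de la aceleración da la sacudida: j(t) = -2·sin(t). Derivando la sacudida, obtenemos el snap: s(t) = -2·cos(t). Tenemos el snap s(t) = -2·cos(t). Sustituyendo t = -pi/2: s(-pi/2) = 0.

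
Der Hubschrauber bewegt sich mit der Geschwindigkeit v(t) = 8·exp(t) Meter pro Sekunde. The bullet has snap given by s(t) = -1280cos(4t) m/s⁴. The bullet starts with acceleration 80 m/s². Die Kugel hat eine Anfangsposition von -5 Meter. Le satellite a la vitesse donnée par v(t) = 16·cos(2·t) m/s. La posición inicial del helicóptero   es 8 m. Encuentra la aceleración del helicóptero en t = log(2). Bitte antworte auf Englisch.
We must differentiate our velocity equation v(t) = 8·exp(t) 1 time. Differentiating velocity, we get acceleration: a(t) = 8·exp(t). Using a(t) = 8·exp(t) and substituting t = log(2), we find a = 16.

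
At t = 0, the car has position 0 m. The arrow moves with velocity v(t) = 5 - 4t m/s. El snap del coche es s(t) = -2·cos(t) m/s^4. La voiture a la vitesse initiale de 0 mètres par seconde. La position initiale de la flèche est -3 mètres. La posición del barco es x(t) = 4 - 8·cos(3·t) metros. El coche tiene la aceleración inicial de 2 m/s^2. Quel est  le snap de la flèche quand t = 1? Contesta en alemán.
Wir müssen unsere Gleichung für die Geschwindigkeit v(t) = 5 - 4·t 3-mal ableiten. Mit d/dt von v(t) finden wir a(t) = -4. Mit d/dt von a(t) finden wir j(t) = 0. Die Ableitung von dem Ruck ergibt den Snap: s(t) = 0. Wir haben den Snap s(t) = 0. Durch Einsetzen von t = 1: s(1) = 0.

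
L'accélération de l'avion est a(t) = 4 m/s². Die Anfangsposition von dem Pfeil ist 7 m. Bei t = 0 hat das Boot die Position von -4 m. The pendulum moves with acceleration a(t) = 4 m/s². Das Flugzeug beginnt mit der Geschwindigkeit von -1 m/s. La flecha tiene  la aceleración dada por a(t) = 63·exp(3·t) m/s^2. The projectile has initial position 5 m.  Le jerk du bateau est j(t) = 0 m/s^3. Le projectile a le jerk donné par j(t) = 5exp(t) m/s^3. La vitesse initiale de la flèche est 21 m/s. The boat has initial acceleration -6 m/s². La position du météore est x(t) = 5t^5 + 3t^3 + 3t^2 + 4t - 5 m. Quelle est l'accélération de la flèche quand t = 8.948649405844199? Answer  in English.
We have acceleration a(t) = 63·exp(3·t). Substituting t = 8.948649405844199: a(8.948649405844199) = 28733446513985.0.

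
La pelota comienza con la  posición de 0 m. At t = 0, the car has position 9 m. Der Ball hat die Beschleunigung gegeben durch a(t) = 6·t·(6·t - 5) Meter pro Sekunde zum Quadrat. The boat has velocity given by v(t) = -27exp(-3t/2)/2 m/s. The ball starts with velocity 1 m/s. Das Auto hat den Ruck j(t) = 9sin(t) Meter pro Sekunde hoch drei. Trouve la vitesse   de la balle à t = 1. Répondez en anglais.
To find the answer, we compute 1 antiderivative of a(t) = 6·t·(6·t - 5). Finding the antiderivative of a(t) and using v(0) = 1: v(t) = 12·t^3 - 15·t^2 + 1. Using v(t) = 12·t^3 - 15·t^2 + 1 and substituting t = 1, we find v = -2.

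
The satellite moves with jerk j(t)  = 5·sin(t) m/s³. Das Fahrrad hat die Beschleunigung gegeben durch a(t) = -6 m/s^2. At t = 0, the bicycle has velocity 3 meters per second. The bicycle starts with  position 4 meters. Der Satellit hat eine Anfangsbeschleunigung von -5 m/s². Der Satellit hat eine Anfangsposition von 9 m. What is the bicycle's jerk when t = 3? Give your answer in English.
Starting from acceleration a(t) = -6, we take 1 derivative. Differentiating acceleration, we get jerk: j(t) = 0. From the given jerk equation j(t) = 0, we substitute t = 3 to get j = 0.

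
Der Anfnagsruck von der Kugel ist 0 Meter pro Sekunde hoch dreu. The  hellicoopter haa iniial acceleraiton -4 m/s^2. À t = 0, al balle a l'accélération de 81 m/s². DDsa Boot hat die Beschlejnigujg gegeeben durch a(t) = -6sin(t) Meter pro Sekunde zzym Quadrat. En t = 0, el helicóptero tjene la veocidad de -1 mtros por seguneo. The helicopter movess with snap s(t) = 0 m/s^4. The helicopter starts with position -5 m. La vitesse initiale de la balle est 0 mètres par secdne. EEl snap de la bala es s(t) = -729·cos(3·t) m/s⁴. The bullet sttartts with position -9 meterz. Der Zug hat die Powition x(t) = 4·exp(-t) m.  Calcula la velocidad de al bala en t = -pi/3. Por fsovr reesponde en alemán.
Um dies zu lösen, müssen wir 3 Stammfunktionen unserer Gleichung für den Snap s(t) = -729·cos(3·t) finden. Mit ∫s(t)dt und Anwendung von j(0) = 0, finden wir j(t) = -243·sin(3·t). Die Stammfunktion von dem Ruck ist die Beschleunigung. Mit a(0) = 81 erhalten wir a(t) = 81·cos(3·t). Das Integral von der Beschleunigung ist die Geschwindigkeit. Mit v(0) = 0 erhalten wir v(t) = 27·sin(3·t). Wir haben die Geschwindigkeit v(t) = 27·sin(3·t). Durch Einsetzen von t = -pi/3: v(-pi/3) = 0.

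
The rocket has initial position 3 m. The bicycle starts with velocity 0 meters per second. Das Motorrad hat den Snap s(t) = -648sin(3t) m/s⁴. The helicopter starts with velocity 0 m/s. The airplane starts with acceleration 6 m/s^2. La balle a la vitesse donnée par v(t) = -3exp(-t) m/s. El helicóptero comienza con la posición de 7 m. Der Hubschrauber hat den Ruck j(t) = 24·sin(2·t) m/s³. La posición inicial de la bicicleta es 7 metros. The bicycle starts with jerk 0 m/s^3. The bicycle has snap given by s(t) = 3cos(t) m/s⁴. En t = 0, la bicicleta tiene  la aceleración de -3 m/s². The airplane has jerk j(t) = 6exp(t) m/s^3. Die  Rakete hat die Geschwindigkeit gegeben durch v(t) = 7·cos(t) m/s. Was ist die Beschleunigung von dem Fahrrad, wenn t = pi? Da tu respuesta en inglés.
To find the answer, we compute 2 antiderivatives of s(t) = 3·cos(t). Finding the antiderivative of s(t) and using j(0) = 0: j(t) = 3·sin(t). Taking ∫j(t)dt and applying a(0) = -3, we find a(t) = -3·cos(t). From the given acceleration equation a(t) = -3·cos(t), we substitute t = pi to get a = 3.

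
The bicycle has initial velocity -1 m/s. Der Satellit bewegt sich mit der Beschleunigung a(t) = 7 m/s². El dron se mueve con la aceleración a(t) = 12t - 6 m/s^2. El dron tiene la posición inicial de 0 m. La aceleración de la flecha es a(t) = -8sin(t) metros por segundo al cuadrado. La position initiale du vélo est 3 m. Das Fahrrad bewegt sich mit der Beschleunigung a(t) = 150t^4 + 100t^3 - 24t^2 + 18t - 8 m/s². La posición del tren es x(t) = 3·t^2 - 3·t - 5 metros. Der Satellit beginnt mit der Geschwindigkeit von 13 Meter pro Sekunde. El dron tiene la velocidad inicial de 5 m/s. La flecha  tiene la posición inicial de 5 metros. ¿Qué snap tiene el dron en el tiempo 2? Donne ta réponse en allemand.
Ausgehend von der Beschleunigung a(t) = 12·t - 6, nehmen wir 2 Ableitungen. Mit d/dt von a(t) finden wir j(t) = 12. Mit d/dt von j(t) finden wir s(t) = 0. Aus der Gleichung für den Snap s(t) = 0, setzen wir t = 2 ein und erhalten s = 0.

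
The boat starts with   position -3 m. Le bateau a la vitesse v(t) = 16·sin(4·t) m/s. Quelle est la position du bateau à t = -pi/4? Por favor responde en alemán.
Um dies zu lösen, müssen wir 1 Stammfunktion unserer Gleichung für die Geschwindigkeit v(t) = 16·sin(4·t) finden. Mit ∫v(t)dt und Anwendung von x(0) = -3, finden wir x(t) = 1 - 4·cos(4·t). Wir haben die Position x(t) = 1 - 4·cos(4·t). Durch Einsetzen von t = -pi/4: x(-pi/4) = 5.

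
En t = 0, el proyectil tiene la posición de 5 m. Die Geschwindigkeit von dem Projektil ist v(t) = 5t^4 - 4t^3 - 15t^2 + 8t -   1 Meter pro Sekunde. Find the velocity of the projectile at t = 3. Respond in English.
Using v(t) = 5·t^4 - 4·t^3 - 15·t^2 + 8·t - 1 and substituting t = 3, we find v = 185.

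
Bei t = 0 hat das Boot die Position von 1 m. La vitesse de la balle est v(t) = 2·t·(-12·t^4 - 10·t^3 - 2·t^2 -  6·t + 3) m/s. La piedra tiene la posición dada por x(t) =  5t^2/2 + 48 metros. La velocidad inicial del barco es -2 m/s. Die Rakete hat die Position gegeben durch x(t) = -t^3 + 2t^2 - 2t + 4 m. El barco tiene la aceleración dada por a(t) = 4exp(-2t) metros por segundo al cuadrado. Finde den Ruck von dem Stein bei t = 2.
Ausgehend von der Position x(t) = 5·t^2/2 + 48, nehmen wir 3 Ableitungen. Mit d/dt von x(t) finden wir v(t) = 5·t. Mit d/dt von v(t) finden wir a(t) = 5. Durch Ableiten von der Beschleunigung erhalten wir den Ruck: j(t) = 0. Mit j(t) = 0 und Einsetzen von t = 2, finden wir j = 0.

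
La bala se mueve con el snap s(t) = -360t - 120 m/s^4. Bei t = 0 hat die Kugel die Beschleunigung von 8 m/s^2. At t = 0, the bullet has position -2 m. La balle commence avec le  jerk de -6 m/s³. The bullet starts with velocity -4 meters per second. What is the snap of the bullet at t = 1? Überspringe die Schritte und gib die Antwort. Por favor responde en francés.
À t = 1, s = -480.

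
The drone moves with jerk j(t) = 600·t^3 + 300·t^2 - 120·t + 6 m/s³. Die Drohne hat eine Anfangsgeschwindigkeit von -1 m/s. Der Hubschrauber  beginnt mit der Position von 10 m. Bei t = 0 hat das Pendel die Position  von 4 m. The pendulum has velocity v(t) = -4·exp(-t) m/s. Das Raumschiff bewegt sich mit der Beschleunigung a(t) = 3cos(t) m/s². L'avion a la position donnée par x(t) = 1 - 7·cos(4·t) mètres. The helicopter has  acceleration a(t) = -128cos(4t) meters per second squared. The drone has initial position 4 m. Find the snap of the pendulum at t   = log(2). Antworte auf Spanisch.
Partiendo de la velocidad v(t) = -4·exp(-t), tomamos 3 derivadas. Derivando la velocidad, obtenemos la aceleración: a(t) = 4·exp(-t). La derivada de la aceleración da la sacudida: j(t) = -4·exp(-t). Derivando la sacudida, obtenemos el snap: s(t) = 4·exp(-t). Usando s(t) = 4·exp(-t) y sustituyendo t = log(2), encontramos s = 2.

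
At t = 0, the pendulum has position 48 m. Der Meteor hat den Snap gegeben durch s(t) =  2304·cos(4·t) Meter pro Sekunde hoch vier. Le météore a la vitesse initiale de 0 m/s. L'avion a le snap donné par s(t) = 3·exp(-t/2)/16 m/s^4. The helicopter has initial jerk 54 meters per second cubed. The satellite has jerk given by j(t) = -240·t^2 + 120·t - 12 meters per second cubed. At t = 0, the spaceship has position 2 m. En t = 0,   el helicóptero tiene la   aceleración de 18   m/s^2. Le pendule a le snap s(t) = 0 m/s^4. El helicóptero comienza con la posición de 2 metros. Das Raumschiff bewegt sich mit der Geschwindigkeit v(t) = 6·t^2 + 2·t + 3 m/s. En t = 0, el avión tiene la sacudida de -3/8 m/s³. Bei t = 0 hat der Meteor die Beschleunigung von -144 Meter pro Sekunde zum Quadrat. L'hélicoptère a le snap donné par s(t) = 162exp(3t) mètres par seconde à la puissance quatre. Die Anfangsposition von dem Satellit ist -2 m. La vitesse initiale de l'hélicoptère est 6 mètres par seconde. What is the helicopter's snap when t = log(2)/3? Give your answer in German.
Aus der Gleichung für den Snap s(t) = 162·exp(3·t), setzen wir t = log(2)/3 ein und erhalten s = 324.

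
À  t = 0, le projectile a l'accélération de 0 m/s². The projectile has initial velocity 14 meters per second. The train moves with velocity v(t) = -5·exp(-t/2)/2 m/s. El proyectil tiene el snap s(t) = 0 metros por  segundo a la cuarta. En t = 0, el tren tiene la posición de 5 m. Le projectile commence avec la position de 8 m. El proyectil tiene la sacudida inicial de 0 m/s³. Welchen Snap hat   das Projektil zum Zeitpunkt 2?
Wir haben den Snap s(t) = 0. Durch Einsetzen von t = 2: s(2) = 0.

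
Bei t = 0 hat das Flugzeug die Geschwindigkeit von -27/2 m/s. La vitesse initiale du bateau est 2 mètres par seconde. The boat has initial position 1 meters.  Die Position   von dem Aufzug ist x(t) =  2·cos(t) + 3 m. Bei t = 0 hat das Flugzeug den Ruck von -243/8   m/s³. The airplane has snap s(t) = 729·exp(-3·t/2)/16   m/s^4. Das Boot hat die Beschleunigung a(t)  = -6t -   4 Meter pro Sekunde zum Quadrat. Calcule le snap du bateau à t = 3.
Pour résoudre ceci, nous devons prendre 2 dérivées de notre équation de l'accélération a(t) = -6·t - 4. En prenant d/dt de a(t), nous trouvons j(t) = -6. En prenant d/dt de j(t), nous trouvons s(t) = 0. Nous avons le snap s(t) = 0. En substituant t = 3: s(3) = 0.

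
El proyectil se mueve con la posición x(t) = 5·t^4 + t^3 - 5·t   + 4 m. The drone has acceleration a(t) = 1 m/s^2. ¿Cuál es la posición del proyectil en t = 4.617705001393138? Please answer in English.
Using x(t) = 5·t^4 + t^3 - 5·t + 4 and substituting t = 4.617705001393138, we find x = 2352.76990017319.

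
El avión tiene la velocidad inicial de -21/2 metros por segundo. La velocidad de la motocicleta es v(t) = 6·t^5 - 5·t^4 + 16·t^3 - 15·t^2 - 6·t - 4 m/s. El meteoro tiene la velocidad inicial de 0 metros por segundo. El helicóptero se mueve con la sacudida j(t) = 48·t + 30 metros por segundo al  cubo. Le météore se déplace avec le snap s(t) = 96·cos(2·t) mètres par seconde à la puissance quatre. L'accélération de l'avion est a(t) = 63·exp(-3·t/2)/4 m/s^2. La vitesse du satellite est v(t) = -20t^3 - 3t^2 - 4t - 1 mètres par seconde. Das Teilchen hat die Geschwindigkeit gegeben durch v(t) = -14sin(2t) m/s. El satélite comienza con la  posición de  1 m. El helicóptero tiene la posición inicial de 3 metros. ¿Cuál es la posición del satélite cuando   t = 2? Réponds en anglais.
To solve this, we need to take 1 integral of our velocity equation v(t) = -20·t^3 - 3·t^2 - 4·t - 1. The integral of velocity is position. Using x(0) = 1, we get x(t) = -5·t^4 - t^3 - 2·t^2 - t + 1. Using x(t) = -5·t^4 - t^3 - 2·t^2 - t + 1 and substituting t = 2, we find x = -97.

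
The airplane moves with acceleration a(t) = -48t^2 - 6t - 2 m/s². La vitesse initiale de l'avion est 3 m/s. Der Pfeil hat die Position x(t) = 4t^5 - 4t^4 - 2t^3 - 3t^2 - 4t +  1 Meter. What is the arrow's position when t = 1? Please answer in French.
De l'équation de la position x(t) = 4·t^5 - 4·t^4 - 2·t^3 - 3·t^2 - 4·t + 1, nous substituons t = 1 pour obtenir x = -8.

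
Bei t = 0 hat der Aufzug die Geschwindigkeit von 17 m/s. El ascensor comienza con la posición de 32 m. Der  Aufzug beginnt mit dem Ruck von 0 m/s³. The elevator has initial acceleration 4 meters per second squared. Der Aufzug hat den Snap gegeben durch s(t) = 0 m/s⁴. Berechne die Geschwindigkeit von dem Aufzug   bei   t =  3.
Ausgehend von dem Snap s(t) = 0, nehmen wir 3 Integrale. Durch Integration von dem Snap und Verwendung der Anfangsbedingung j(0) = 0, erhalten wir j(t) = 0. Mit ∫j(t)dt und Anwendung von a(0) = 4, finden wir a(t) = 4. Das Integral von der Beschleunigung ist die Geschwindigkeit. Mit v(0) = 17 erhalten wir v(t) = 4·t + 17. Aus der Gleichung für die Geschwindigkeit v(t) = 4·t + 17, setzen wir t = 3 ein und erhalten v = 29.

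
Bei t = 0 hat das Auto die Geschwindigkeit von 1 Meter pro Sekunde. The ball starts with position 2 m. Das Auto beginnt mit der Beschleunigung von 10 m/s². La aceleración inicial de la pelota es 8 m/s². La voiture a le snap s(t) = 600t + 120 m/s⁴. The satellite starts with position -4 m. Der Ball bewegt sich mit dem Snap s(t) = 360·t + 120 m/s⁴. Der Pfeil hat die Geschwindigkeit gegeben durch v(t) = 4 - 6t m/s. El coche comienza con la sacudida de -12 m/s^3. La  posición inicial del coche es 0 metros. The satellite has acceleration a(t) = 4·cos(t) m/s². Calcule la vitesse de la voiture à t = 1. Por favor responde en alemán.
Wir müssen unsere Gleichung für den Snap s(t) = 600·t + 120 3-mal integrieren. Die Stammfunktion von dem Snap ist der Ruck. Mit j(0) = -12 erhalten wir j(t) = 300·t^2 + 120·t - 12. Mit ∫j(t)dt und Anwendung von a(0) = 10, finden wir a(t) = 100·t^3 + 60·t^2 - 12·t + 10. Durch Integration von der Beschleunigung und Verwendung der Anfangsbedingung v(0) = 1, erhalten wir v(t) = 25·t^4 + 20·t^3 - 6·t^2 + 10·t + 1. Mit v(t) = 25·t^4 + 20·t^3 - 6·t^2 + 10·t + 1 und Einsetzen von t = 1, finden wir v = 50.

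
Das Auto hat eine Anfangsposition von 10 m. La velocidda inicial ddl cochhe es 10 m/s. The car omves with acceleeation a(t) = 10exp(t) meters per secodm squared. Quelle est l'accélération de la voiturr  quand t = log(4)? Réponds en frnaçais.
De l'équation de l'accélération a(t) = 10·exp(t), nous substituons t = log(4) pour obtenir a = 40.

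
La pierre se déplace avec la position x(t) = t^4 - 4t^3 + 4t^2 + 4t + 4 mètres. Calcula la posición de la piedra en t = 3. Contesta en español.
De la ecuación de la posición x(t) = t^4 - 4·t^3 + 4·t^2 + 4·t + 4, sustituimos t = 3 para obtener x = 25.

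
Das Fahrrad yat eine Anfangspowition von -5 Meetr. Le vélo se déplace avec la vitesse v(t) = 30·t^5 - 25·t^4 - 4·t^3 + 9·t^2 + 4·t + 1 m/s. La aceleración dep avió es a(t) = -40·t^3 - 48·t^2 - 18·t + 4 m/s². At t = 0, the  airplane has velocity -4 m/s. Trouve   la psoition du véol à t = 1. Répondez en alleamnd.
Wir müssen unsere Gleichung für die Geschwindigkeit v(t) = 30·t^5 - 25·t^4 - 4·t^3 + 9·t^2 + 4·t + 1 1-mal integrieren. Durch Integration von der Geschwindigkeit und Verwendung der Anfangsbedingung x(0) = -5, erhalten wir x(t) = 5·t^6 - 5·t^5 - t^4 + 3·t^3 + 2·t^2 + t - 5. Wir haben die Position x(t) = 5·t^6 - 5·t^5 - t^4 + 3·t^3 + 2·t^2 + t - 5. Durch Einsetzen von t = 1: x(1) = 0.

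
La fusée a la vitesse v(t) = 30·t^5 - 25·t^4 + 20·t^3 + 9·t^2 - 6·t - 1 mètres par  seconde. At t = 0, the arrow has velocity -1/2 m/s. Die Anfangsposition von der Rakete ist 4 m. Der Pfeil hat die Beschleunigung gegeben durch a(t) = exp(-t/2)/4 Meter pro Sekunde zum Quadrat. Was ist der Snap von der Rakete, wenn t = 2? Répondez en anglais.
We must differentiate our velocity equation v(t) = 30·t^5 - 25·t^4 + 20·t^3 + 9·t^2 - 6·t - 1 3 times. The derivative of velocity gives acceleration: a(t) = 150·t^4 - 100·t^3 + 60·t^2 + 18·t - 6. The derivative of acceleration gives jerk: j(t) = 600·t^3 - 300·t^2 + 120·t + 18. Taking d/dt of j(t), we find s(t) = 1800·t^2 - 600·t + 120. Using s(t) = 1800·t^2 - 600·t + 120 and substituting t = 2, we find s = 6120.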